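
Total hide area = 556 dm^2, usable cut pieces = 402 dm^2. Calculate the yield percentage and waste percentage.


Yield = 402 / 556 x 100 = 72.3%
Waste = 556 - 402 = 154 dm^2
Waste% = 100 - 72.3 = 27.7%


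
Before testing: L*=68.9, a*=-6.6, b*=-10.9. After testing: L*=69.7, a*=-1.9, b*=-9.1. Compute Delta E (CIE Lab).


dL = 69.7 - 68.9 = 0.8
da = -1.9 - (-6.6) = 4.7
db = -9.1 - (-10.9) = 1.8
dE = sqrt((0.8)^2 + (4.7)^2 + (1.8)^2) = 5.10


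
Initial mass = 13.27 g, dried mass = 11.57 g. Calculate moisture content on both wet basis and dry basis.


Wet basis = 12.8%
Dry basis = 14.7%


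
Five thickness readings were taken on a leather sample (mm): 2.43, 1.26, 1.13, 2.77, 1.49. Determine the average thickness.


1.82 mm


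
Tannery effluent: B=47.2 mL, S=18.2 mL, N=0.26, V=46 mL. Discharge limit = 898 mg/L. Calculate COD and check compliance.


COD = 1311.3 mg/L
Compliant: No


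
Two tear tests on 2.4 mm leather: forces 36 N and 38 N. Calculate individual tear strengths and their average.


Tear 1 = 15.0 N/mm
Tear 2 = 15.8 N/mm
Average = 15.4 N/mm


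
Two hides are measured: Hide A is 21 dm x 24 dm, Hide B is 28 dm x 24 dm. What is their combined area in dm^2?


Hide A area = 21 x 24 = 504 dm^2
Hide B area = 28 x 24 = 672 dm^2
Total = 504 + 672 = 1176 dm^2


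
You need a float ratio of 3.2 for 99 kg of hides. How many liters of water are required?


316.8 L

Water = hide weight x target ratio
Water = 99 x 3.2 = 316.8 L


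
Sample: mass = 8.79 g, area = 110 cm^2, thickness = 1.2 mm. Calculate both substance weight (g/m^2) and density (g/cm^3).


SW = 8.79 / 110 x 10000 = 799.1 g/m^2
Volume = 110 x 1.2 / 10 = 13.20 cm^3
Density = 8.79 / 13.20 = 0.666 g/cm^3


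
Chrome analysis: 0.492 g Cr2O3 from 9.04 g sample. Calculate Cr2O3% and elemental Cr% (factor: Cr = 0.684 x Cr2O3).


Cr2O3 = 5.44%
Cr = 3.72%

Cr2O3% = 0.492 / 9.04 x 100 = 5.44%
Cr% = 5.44 x 0.684 = 3.72%


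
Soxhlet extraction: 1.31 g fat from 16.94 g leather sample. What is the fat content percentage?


Fat content = 1.31 / 16.94 x 100
Fat = 7.7%


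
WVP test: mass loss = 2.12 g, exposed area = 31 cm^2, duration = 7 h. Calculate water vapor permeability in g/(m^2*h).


97.70 g/(m^2*h)

WVP = mass_loss / (area x time) x 10000
WVP = 2.12 / (31 x 7) x 10000
WVP = 2.12 / 217 x 10000 = 97.70 g/(m^2*h)


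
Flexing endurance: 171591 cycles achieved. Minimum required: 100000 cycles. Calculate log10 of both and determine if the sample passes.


Achieved: log10 = 5.23
Required: log10 = 5.00
Passes: Yes


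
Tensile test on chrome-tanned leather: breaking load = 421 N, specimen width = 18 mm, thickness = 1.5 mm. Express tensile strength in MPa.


Cross-section = 18 x 1.5 = 27.0 mm^2
TS = 421 / 27.0 = 15.59 MPa
(1 N/mm^2 = 1 MPa)


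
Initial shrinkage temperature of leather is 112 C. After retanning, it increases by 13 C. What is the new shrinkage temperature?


New Ts = 112 + 13 = 125 C


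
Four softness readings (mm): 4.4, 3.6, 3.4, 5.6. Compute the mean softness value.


Sum = 4.4 + 3.6 + 3.4 + 5.6
Mean = 17.0 / 4 = 4.25 mm


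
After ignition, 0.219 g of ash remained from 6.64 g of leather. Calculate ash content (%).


Ash% = 0.219 / 6.64 x 100
Ash% = 3.30%


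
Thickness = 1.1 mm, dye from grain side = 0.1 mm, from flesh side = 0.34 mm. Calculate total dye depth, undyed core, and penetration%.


Total dyed = 0.1 + 0.34 = 0.44 mm
Undyed core = 1.1 - 0.44 = 0.66 mm
Penetration = 0.44 / 1.1 x 100 = 40.0%


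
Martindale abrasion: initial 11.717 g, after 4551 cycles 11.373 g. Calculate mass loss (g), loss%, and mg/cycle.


Mass loss = 0.344 g
Loss = 2.94%
Rate = 0.076 mg/cycle

Loss = 11.717 - 11.373 = 0.344 g
Loss% = 0.344 / 11.717 x 100 = 2.94%
Rate = 0.344 / 4551 x 1000 = 0.076 mg/cycle


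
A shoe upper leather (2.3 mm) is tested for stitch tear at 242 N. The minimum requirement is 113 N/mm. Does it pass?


STS = 242 / 2.3 = 105.2 N/mm
Minimum required: 113 N/mm
Passes: No


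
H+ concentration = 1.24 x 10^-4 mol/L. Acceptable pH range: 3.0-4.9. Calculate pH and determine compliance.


pH = -log10(1.24 x 10^-4) = 3.91
Range: 3.0 to 4.9
Compliant: Yes


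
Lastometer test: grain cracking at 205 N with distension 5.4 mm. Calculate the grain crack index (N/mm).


38.0 N/mm


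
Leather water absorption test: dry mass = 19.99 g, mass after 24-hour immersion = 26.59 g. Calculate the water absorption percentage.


Water absorbed = 26.59 - 19.99 = 6.60 g
WA% = 6.60 / 19.99 x 100 = 33.0%


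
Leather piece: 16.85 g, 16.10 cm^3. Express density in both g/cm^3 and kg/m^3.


Density = 16.85 / 16.10 = 1.047 g/cm^3
Convert: 1.047 x 1000 = 1047 kg/m^3


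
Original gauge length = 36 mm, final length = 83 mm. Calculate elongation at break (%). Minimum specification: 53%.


Extension = 83 - 36 = 47 mm
Elongation = 47 / 36 x 100 = 130.6%
Minimum required: 53%
Meets specification: Yes


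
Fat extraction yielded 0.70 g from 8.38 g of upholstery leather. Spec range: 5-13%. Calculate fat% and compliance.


Fat content = 8.4%
Compliant: Yes


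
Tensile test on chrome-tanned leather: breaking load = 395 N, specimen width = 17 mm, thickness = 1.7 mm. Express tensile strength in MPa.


13.67 MPa

Cross-section = 17 x 1.7 = 28.9 mm^2
TS = 395 / 28.9 = 13.67 MPa
(1 N/mm^2 = 1 MPa)


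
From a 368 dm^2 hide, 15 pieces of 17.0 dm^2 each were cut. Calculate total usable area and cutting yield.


Total usable = 15 x 17.0 = 255.0 dm^2
Yield = 255.0 / 368 x 100 = 69.3%


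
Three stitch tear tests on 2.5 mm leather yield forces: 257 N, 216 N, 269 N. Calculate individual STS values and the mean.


STS1 = 102.8 N/mm
STS2 = 86.4 N/mm
STS3 = 107.6 N/mm
Mean = 98.9 N/mm

STS1 = 257 / 2.5 = 102.8 N/mm
STS2 = 216 / 2.5 = 86.4 N/mm
STS3 = 269 / 2.5 = 107.6 N/mm
Mean = (102.8 + 86.4 + 107.6) / 3 = 98.9 N/mm


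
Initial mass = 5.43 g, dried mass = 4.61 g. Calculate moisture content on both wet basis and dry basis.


Wet basis = 15.1%
Dry basis = 17.8%


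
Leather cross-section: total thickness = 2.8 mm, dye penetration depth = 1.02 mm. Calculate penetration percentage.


36.4%

Penetration% = 1.02 / 2.8 x 100
Penetration = 36.4%


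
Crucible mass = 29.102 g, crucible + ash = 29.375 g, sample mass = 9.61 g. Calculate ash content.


Ash mass = 0.273 g
Ash content = 2.84%

Ash mass = 29.375 - 29.102 = 0.273 g
Ash% = 0.273 / 9.61 x 100 = 2.84%


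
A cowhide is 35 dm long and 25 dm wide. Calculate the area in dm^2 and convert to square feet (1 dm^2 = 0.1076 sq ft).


Area = 35 x 25 = 875 dm^2
Conversion: 875 x 0.1076 = 94.15 sq ft


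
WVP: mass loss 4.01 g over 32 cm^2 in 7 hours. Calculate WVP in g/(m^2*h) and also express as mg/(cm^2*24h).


WVP = 4.01 / (32 x 7) x 10000 = 179.02 g/(m^2*h)
Mass loss in mg = 4.01 x 1000 = 4010 mg
Per cm^2 per 24h in mg: 4010 x 24 / (32 x 7) = 96240 / 224 = 429.64 mg/(cm^2*24h)


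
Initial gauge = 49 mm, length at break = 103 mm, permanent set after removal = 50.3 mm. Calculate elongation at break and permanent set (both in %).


Elongation at break = 110.2%
Permanent set = 2.7%

Elongation at break = (103 - 49) / 49 x 100 = 110.2%
Permanent set = (50.3 - 49) / 49 x 100 = 2.7%


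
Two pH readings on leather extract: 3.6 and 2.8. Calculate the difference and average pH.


Difference = 0.8
Average pH = 3.20


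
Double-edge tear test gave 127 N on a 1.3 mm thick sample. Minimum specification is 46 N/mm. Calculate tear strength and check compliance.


Tear strength = 127 / 1.3 = 97.7 N/mm
Required minimum = 46 N/mm
Compliant: Yes


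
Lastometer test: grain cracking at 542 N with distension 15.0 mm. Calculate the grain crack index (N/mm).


Grain crack index = force / distension
Index = 542 / 15.0 = 36.1 N/mm


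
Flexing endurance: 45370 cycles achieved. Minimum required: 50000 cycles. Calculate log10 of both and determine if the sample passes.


Achieved: log10 = 4.66
Required: log10 = 4.70
Passes: No

log10(45370) = 4.66
log10(50000) = 4.70
Passes: No


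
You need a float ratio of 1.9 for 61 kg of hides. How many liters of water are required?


Water = hide weight x target ratio
Water = 61 x 1.9 = 115.9 L


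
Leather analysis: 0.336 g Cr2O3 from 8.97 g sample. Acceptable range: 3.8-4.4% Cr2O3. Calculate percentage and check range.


Cr2O3% = 0.336 / 8.97 x 100 = 3.75%
Acceptable range: 3.8 to 4.4%
Within range: No


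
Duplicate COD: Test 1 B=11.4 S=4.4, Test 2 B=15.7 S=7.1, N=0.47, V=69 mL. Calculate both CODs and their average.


COD1 = (11.4 - 4.4) x 0.47 x 8000 / 69 = 381.4 mg/L
COD2 = (15.7 - 7.1) x 0.47 x 8000 / 69 = 468.6 mg/L
Average = (381.4 + 468.6) / 2 = 425.0 mg/L


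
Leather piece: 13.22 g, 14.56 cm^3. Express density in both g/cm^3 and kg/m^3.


Density = 13.22 / 14.56 = 0.908 g/cm^3
Convert: 0.908 x 1000 = 908 kg/m^3


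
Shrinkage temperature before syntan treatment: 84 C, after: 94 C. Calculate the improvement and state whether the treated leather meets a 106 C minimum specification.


Improvement = 94 - 84 = 10 C
Spec check: 94 C >= 106 C? No


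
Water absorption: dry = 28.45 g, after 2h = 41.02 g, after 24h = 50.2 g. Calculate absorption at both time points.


WA (2h) = (41.02 - 28.45) / 28.45 x 100 = 44.2%
WA (24h) = (50.2 - 28.45) / 28.45 x 100 = 76.4%


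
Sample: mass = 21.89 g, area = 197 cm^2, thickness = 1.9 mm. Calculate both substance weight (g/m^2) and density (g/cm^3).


SW = 21.89 / 197 x 10000 = 1111.2 g/m^2
Volume = 197 x 1.9 / 10 = 37.43 cm^3
Density = 21.89 / 37.43 = 0.585 g/cm^3


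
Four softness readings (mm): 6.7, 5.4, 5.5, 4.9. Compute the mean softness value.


Sum = 6.7 + 5.4 + 5.5 + 4.9
Mean = 22.5 / 4 = 5.63 mm


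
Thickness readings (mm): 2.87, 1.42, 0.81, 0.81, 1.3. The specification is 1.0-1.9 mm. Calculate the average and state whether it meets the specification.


Average = 1.44 mm
Within specification: Yes

Sum = 7.21
Average = 7.21 / 5 = 1.44 mm
Specification range: 1.0 to 1.9 mm
Within spec: Yes


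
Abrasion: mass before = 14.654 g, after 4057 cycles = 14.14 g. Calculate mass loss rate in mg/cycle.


Mass loss = 14.654 - 14.14 = 0.514 g
Rate = 0.514 / 4057 x 1000 = 0.127 mg/cycle


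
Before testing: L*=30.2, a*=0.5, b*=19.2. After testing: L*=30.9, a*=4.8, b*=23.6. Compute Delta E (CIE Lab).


Delta E = 6.19

dL = 30.9 - 30.2 = 0.7
da = 4.8 - 0.5 = 4.3
db = 23.6 - 19.2 = 4.4
dE = sqrt((0.7)^2 + (4.3)^2 + (4.4)^2) = 6.19


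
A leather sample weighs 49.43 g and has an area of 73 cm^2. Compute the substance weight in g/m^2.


6771.2 g/m^2

Substance weight = mass / area x 10000
SW = 49.43 / 73 x 10000
SW = 6771.2 g/m^2


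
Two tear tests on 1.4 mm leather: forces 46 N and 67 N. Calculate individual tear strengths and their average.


Tear 1 = 32.9 N/mm
Tear 2 = 47.9 N/mm
Average = 40.4 N/mm

Tear 1 = 46 / 1.4 = 32.9 N/mm
Tear 2 = 67 / 1.4 = 47.9 N/mm
Average = (32.9 + 47.9) / 2 = 40.4 N/mm


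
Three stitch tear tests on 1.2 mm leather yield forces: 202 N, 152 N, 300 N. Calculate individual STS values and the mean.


STS1 = 168.3 N/mm
STS2 = 126.7 N/mm
STS3 = 250.0 N/mm
Mean = 181.7 N/mm

STS1 = 202 / 1.2 = 168.3 N/mm
STS2 = 152 / 1.2 = 126.7 N/mm
STS3 = 300 / 1.2 = 250.0 N/mm
Mean = (168.3 + 126.7 + 250.0) / 3 = 181.7 N/mm


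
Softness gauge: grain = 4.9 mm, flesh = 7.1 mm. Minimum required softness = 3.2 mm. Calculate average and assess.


Average softness = 6.00 mm
Meets requirement: Yes

Average = (4.9 + 7.1) / 2 = 6.00 mm
Minimum = 3.2 mm
Meets requirement: Yes


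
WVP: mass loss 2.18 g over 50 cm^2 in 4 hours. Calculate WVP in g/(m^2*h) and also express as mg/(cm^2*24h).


WVP = 2.18 / (50 x 4) x 10000 = 109.00 g/(m^2*h)
Mass loss in mg = 2.18 x 1000 = 2180 mg
Per cm^2 per 24h in mg: 2180 x 24 / (50 x 4) = 52320 / 200 = 261.60 mg/(cm^2*24h)


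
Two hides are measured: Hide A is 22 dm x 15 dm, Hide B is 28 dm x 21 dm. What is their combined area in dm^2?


918 dm^2

Hide A area = 22 x 15 = 330 dm^2
Hide B area = 28 x 21 = 588 dm^2
Total = 330 + 588 = 918 dm^2


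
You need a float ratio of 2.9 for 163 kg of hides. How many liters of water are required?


472.7 L


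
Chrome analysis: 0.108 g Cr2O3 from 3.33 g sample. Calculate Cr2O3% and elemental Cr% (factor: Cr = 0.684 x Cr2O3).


Cr2O3% = 0.108 / 3.33 x 100 = 3.24%
Cr% = 3.24 x 0.684 = 2.22%


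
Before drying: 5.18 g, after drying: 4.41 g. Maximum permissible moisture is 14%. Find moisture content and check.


MC = (5.18 - 4.41) / 5.18 x 100 = 14.9%
Maximum: 14%
Acceptable: No


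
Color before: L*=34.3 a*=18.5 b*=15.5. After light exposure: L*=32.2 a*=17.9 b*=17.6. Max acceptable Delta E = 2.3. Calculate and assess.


Delta E = 3.03
Passes: No

dL = -2.1, da = -0.6, db = 2.1
dE = sqrt((-2.1)^2 + (-0.6)^2 + (2.1)^2) = 3.03
Max = 2.3
Passes: No


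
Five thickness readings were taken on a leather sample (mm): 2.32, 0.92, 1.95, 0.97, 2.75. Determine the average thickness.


1.78 mm

Sum = 2.32 + 0.92 + 1.95 + 0.97 + 2.75 = 8.91
Average = 8.91 / 5 = 1.78 mm


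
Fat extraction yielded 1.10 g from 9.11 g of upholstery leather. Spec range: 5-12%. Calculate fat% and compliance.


Fat% = 1.10 / 9.11 x 100 = 12.1%
Spec range: 5-12%
Compliant: No


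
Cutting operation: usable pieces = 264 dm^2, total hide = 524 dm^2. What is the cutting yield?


50.4%

Yield = usable / total x 100
Yield = 264 / 524 x 100 = 50.4%


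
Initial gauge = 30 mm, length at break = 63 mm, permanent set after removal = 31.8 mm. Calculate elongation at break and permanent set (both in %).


Elongation at break = (63 - 30) / 30 x 100 = 110.0%
Permanent set = (31.8 - 30) / 30 x 100 = 6.0%


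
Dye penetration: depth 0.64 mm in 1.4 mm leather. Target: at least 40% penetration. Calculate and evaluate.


Penetration = 0.64 / 1.4 x 100 = 45.7%
Target: 40%
Meets target: Yes


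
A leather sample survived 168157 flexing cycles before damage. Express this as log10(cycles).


5.23


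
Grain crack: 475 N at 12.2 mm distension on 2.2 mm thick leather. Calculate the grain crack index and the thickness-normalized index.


Crack index = 38.9 N/mm
Normalized index = 17.7 N/mm per mm


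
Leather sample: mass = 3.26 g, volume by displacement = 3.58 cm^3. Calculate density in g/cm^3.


Density = mass / volume
Density = 3.26 / 3.58 = 0.911 g/cm^3


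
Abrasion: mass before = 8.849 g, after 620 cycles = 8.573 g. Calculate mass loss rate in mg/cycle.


Mass loss = 8.849 - 8.573 = 0.276 g
Rate = 0.276 / 620 x 1000 = 0.445 mg/cycle


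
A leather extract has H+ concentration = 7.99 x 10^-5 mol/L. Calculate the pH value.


pH = -log10[H+]
pH = -log10(7.99 x 10^-5) = 4.10


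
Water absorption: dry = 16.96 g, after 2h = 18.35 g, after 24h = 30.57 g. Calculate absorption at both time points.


2h absorption = 8.2%
24h absorption = 80.2%

WA (2h) = (18.35 - 16.96) / 16.96 x 100 = 8.2%
WA (24h) = (30.57 - 16.96) / 16.96 x 100 = 80.2%


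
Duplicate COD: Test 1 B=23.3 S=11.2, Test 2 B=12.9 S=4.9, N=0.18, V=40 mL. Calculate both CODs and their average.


COD1 = (23.3 - 11.2) x 0.18 x 8000 / 40 = 435.6 mg/L
COD2 = (12.9 - 4.9) x 0.18 x 8000 / 40 = 288.0 mg/L
Average = (435.6 + 288.0) / 2 = 361.8 mg/L


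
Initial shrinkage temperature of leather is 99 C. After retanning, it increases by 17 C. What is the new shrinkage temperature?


New Ts = 99 + 17 = 116 C


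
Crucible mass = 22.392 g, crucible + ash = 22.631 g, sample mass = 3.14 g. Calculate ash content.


Ash mass = 22.631 - 22.392 = 0.239 g
Ash% = 0.239 / 3.14 x 100 = 7.61%


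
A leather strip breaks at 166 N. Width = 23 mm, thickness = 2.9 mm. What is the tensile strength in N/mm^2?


Cross-sectional area = 23 x 2.9 = 66.7 mm^2
Tensile strength = 166 / 66.7 = 2.49 N/mm^2


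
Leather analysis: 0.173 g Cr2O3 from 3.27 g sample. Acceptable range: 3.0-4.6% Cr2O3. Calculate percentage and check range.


Cr2O3% = 0.173 / 3.27 x 100 = 5.29%
Acceptable range: 3.0 to 4.6%
Within range: No


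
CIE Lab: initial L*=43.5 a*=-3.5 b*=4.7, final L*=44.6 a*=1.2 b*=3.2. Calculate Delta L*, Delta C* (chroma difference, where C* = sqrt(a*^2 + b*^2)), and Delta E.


Delta L* = 44.6 - 43.5 = 1.1
C1* = sqrt((-3.5)^2 + (4.7)^2) = 5.860
C2* = sqrt((1.2)^2 + (3.2)^2) = 3.418
Delta C* = 3.418 - 5.860 = -2.44
Delta E = sqrt((1.1)^2 + (4.7)^2 + (-1.5)^2) = 5.05


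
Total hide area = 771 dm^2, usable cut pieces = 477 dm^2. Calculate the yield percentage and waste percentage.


Yield = 477 / 771 x 100 = 61.9%
Waste = 771 - 477 = 294 dm^2
Waste% = 100 - 61.9 = 38.1%


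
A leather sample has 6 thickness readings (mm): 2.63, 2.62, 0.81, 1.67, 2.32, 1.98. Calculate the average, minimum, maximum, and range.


Sum = 12.03
Average = 12.03 / 6 = 2.01 mm
Minimum = 0.81 mm
Maximum = 2.63 mm
Range = 2.63 - 0.81 = 1.82 mm


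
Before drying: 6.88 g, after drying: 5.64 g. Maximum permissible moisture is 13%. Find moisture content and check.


MC = (6.88 - 5.64) / 6.88 x 100 = 18.0%
Maximum: 13%
Acceptable: No


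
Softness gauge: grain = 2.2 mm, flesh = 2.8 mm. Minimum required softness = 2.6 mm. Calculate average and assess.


Average = (2.2 + 2.8) / 2 = 2.50 mm
Minimum = 2.6 mm
Meets requirement: No


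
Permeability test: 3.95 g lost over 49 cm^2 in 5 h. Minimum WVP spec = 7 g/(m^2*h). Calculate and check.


WVP = 3.95 / (49 x 5) x 10000 = 161.22 g/(m^2*h)
Minimum: 7 g/(m^2*h)
Meets spec: Yes


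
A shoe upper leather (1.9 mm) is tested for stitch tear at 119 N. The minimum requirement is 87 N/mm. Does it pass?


STS = 62.6 N/mm
Passes: No

STS = 119 / 1.9 = 62.6 N/mm
Minimum required: 87 N/mm
Passes: No


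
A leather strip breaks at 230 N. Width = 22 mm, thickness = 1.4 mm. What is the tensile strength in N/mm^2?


7.47 N/mm^2

Cross-sectional area = 22 x 1.4 = 30.8 mm^2
Tensile strength = 230 / 30.8 = 7.47 N/mm^2


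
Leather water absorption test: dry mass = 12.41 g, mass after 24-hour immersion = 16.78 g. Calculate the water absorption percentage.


35.2%


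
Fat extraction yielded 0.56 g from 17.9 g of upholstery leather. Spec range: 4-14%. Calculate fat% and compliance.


Fat% = 0.56 / 17.9 x 100 = 3.1%
Spec range: 4-14%
Compliant: No


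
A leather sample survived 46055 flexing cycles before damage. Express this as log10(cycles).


log10(46055) = 4.66


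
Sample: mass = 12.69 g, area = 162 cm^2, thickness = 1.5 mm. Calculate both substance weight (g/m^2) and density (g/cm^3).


Substance weight = 783.3 g/m^2
Density = 0.522 g/cm^3


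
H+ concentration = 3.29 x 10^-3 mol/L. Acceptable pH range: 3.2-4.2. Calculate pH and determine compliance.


pH = -log10(3.29 x 10^-3) = 2.48
Range: 3.2 to 4.2
Compliant: No


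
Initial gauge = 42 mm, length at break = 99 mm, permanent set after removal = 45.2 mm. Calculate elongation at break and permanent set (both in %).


Elongation at break = 135.7%
Permanent set = 7.6%

Elongation at break = (99 - 42) / 42 x 100 = 135.7%
Permanent set = (45.2 - 42) / 42 x 100 = 7.6%


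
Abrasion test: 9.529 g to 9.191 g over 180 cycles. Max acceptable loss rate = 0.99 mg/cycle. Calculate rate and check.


Loss = 9.529 - 9.191 = 0.338 g
Rate = 0.338 g / 180 cycles x 1000 = 1.878 mg/cycle
Max = 0.99 mg/cycle
Passes: No


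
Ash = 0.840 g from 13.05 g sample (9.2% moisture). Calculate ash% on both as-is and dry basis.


As-is ash% = 0.840 / 13.05 x 100 = 6.44%
Dry mass = 13.05 x (100 - 9.2) / 100 = 11.8494 g
Dry-basis ash% = 0.840 / 11.8494 x 100 = 7.09%


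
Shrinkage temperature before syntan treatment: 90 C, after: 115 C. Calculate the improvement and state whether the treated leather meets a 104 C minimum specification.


Improvement = 25 C
Meets 104 C spec: Yes


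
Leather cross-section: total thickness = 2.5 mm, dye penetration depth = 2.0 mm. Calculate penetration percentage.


Penetration% = 2.0 / 2.5 x 100
Penetration = 80.0%


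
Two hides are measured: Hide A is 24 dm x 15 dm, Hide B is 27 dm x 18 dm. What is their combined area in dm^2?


846 dm^2


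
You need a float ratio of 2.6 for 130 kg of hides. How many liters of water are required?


338.0 L

Water = hide weight x target ratio
Water = 130 x 2.6 = 338.0 L


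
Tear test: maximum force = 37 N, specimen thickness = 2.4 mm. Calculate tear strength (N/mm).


15.4 N/mm

Tear strength = force / thickness
Tear = 37 / 2.4 = 15.4 N/mm


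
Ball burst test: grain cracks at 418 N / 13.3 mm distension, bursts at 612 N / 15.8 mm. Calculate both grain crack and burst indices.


Crack index = 418 / 13.3 = 31.4 N/mm
Burst index = 612 / 15.8 = 38.7 N/mm


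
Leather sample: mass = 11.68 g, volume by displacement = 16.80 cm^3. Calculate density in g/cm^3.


0.695 g/cm^3

Density = mass / volume
Density = 11.68 / 16.80 = 0.695 g/cm^3


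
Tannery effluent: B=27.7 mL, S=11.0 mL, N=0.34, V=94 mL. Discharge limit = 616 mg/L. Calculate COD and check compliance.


COD = (27.7 - 11.0) x 0.34 x 8000 / 94 = 483.2 mg/L
Limit: 616 mg/L
Compliant: Yes


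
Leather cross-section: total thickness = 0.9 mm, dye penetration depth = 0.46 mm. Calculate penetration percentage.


51.1%

Penetration% = 0.46 / 0.9 x 100
Penetration = 51.1%


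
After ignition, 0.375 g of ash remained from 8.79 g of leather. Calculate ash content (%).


Ash% = 0.375 / 8.79 x 100
Ash% = 4.27%


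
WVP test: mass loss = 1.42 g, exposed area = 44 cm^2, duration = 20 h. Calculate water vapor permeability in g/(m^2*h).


WVP = mass_loss / (area x time) x 10000
WVP = 1.42 / (44 x 20) x 10000
WVP = 1.42 / 880 x 10000 = 16.14 g/(m^2*h)


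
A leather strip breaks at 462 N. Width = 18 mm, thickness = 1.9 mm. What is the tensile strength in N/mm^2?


13.51 N/mm^2

Cross-sectional area = 18 x 1.9 = 34.2 mm^2
Tensile strength = 462 / 34.2 = 13.51 N/mm^2


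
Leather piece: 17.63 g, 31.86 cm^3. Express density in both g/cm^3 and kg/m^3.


0.553 g/cm^3
553 kg/m^3

Density = 17.63 / 31.86 = 0.553 g/cm^3
Convert: 0.553 x 1000 = 553 kg/m^3


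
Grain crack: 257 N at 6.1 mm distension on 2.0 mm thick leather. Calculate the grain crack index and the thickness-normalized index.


Crack index = 42.1 N/mm
Normalized index = 21.1 N/mm per mm

Crack index = 257 / 6.1 = 42.1 N/mm
Normalized = 42.1 / 2.0 = 21.1 N/mm per mm


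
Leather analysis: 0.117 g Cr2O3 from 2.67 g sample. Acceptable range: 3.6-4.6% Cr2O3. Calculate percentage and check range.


Cr2O3% = 0.117 / 2.67 x 100 = 4.38%
Acceptable range: 3.6 to 4.6%
Within range: Yes


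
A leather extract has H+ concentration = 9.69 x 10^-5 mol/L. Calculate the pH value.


pH = 4.01

pH = -log10[H+]
pH = -log10(9.69 x 10^-5) = 4.01


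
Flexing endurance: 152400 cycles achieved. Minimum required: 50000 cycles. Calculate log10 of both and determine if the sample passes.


Achieved: log10 = 5.18
Required: log10 = 4.70
Passes: Yes


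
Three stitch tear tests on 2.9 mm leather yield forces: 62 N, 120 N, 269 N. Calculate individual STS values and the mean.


STS1 = 21.4 N/mm
STS2 = 41.4 N/mm
STS3 = 92.8 N/mm
Mean = 51.9 N/mm

STS1 = 62 / 2.9 = 21.4 N/mm
STS2 = 120 / 2.9 = 41.4 N/mm
STS3 = 269 / 2.9 = 92.8 N/mm
Mean = (21.4 + 41.4 + 92.8) / 3 = 51.9 N/mm


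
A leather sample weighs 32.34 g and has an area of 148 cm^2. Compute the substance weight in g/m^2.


2185.1 g/m^2


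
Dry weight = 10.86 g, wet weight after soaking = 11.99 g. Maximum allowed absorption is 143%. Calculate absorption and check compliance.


WA = (11.99 - 10.86) / 10.86 x 100 = 10.4%
Maximum allowed: 143%
Compliant: Yes


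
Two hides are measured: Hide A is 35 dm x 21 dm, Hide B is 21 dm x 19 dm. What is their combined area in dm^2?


Hide A area = 35 x 21 = 735 dm^2
Hide B area = 21 x 19 = 399 dm^2
Total = 735 + 399 = 1134 dm^2


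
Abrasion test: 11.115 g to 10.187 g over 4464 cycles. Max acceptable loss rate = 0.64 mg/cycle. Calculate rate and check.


Rate = 0.208 mg/cycle
Passes: Yes


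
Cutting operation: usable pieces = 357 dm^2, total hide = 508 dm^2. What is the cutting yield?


70.3%


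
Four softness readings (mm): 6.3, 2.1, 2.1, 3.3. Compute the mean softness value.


3.45 mm


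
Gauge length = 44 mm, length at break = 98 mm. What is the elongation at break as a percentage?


Extension = 98 - 44 = 54 mm
Elongation = 54 / 44 x 100 = 122.7%


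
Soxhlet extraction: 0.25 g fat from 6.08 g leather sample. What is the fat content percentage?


Fat content = 0.25 / 6.08 x 100
Fat = 4.1%


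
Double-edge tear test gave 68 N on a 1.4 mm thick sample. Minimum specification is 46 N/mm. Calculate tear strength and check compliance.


Tear strength = 48.6 N/mm
Compliant: Yes


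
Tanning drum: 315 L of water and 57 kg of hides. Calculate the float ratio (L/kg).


Float ratio = water / hide weight
Ratio = 315 / 57 = 5.5


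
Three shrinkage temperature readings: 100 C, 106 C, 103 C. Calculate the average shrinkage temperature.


103.0 C

Average = (100 + 106 + 103) / 3
Average = 309 / 3 = 103.0 C


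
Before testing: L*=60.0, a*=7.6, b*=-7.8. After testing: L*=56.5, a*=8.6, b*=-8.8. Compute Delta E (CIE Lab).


dL = 56.5 - 60.0 = -3.5
da = 8.6 - 7.6 = 1.0
db = -8.8 - (-7.8) = -1.0
dE = sqrt((-3.5)^2 + (1.0)^2 + (-1.0)^2) = 3.77


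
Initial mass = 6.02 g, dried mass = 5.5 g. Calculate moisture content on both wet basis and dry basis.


Moisture lost = 6.02 - 5.5 = 0.52 g
Wet basis MC = 0.52 / 6.02 x 100 = 8.6%
Dry basis MC = 0.52 / 5.5 x 100 = 9.5%


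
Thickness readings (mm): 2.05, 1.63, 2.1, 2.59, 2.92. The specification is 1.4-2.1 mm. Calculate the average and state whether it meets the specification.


Average = 2.26 mm
Within specification: No


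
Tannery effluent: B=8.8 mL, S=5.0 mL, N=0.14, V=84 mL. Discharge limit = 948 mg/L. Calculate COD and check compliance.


COD = (8.8 - 5.0) x 0.14 x 8000 / 84 = 50.7 mg/L
Limit: 948 mg/L
Compliant: Yes


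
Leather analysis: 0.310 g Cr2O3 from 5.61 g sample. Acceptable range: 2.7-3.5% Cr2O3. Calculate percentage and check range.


Cr2O3% = 0.310 / 5.61 x 100 = 5.53%
Acceptable range: 2.7 to 3.5%
Within range: No


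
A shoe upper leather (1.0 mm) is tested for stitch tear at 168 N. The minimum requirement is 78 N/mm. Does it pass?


STS = 168.0 N/mm
Passes: Yes

STS = 168 / 1.0 = 168.0 N/mm
Minimum required: 78 N/mm
Passes: Yes


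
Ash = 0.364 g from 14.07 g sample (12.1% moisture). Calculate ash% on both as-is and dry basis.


As-is ash% = 0.364 / 14.07 x 100 = 2.59%
Dry mass = 14.07 x (100 - 12.1) / 100 = 12.36753 g
Dry-basis ash% = 0.364 / 12.36753 x 100 = 2.94%


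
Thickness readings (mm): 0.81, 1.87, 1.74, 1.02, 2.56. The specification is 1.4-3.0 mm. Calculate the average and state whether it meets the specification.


Sum = 8.00
Average = 8.00 / 5 = 1.60 mm
Specification range: 1.4 to 3.0 mm
Within spec: Yes


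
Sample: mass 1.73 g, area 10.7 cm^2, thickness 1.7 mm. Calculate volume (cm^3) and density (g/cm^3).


Volume = 1.819 cm^3
Density = 0.951 g/cm^3

Thickness in cm = 1.7 / 10 = 0.17 cm
Volume = 10.7 x 0.17 = 1.819 cm^3
Density = 1.73 / 1.819 = 0.951 g/cm^3


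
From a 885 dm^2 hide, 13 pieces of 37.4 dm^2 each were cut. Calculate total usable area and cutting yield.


Total usable = 13 x 37.4 = 486.2 dm^2
Yield = 486.2 / 885 x 100 = 54.9%


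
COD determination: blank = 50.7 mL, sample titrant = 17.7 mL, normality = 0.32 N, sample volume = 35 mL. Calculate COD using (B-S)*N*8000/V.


2413.7 mg/L

COD = (50.7 - 17.7) x 0.32 x 8000 / 35
COD = 33.0 x 0.32 x 8000 / 35
COD = 2413.7 mg/L


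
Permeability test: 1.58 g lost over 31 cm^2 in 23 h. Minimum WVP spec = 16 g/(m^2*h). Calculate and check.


WVP = 22.16 g/(m^2*h)
Meets specification: Yes

WVP = 1.58 / (31 x 23) x 10000 = 22.16 g/(m^2*h)
Minimum: 16 g/(m^2*h)
Meets spec: Yes


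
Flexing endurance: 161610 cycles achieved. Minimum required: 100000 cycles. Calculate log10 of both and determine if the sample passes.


log10(161610) = 5.21
log10(100000) = 5.00
Passes: Yes


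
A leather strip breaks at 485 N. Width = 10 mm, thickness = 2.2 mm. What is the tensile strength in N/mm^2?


Cross-sectional area = 10 x 2.2 = 22.0 mm^2
Tensile strength = 485 / 22.0 = 22.05 N/mm^2


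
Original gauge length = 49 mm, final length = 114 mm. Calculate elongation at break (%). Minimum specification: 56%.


Elongation = 132.7%
Meets spec: Yes


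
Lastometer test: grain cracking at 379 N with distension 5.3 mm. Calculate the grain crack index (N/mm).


71.5 N/mm


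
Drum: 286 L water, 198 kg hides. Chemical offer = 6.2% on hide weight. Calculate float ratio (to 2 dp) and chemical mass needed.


Float ratio = 286 / 198 = 1.44
Chemical = 198 x 6.2 / 100 = 12.276 kg


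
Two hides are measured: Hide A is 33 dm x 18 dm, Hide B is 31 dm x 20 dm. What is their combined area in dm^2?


Hide A area = 33 x 18 = 594 dm^2
Hide B area = 31 x 20 = 620 dm^2
Total = 594 + 620 = 1214 dm^2


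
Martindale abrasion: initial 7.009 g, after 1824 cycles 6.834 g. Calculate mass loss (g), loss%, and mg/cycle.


Loss = 7.009 - 6.834 = 0.175 g
Loss% = 0.175 / 7.009 x 100 = 2.50%
Rate = 0.175 / 1824 x 1000 = 0.096 mg/cycle


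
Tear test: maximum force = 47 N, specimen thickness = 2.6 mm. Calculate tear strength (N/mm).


18.1 N/mm

Tear strength = force / thickness
Tear = 47 / 2.6 = 18.1 N/mm


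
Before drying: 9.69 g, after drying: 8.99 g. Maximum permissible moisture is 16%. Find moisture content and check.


MC = (9.69 - 8.99) / 9.69 x 100 = 7.2%
Maximum: 16%
Acceptable: Yes


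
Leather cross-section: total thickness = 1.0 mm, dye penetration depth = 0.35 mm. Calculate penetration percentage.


Penetration% = 0.35 / 1.0 x 100
Penetration = 35.0%


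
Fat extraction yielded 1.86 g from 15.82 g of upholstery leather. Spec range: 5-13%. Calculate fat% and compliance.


Fat% = 1.86 / 15.82 x 100 = 11.8%
Spec range: 5-13%
Compliant: Yes


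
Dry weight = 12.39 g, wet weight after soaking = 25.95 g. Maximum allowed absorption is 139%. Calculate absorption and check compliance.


WA = (25.95 - 12.39) / 12.39 x 100 = 109.4%
Maximum allowed: 139%
Compliant: Yes


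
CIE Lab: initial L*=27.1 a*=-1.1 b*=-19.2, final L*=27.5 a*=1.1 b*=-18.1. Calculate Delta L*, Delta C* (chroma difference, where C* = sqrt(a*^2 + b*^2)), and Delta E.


Delta L* = 27.5 - 27.1 = 0.4
C1* = sqrt((-1.1)^2 + (-19.2)^2) = 19.231
C2* = sqrt((1.1)^2 + (-18.1)^2) = 18.133
Delta C* = 18.133 - 19.231 = -1.10
Delta E = sqrt((0.4)^2 + (2.2)^2 + (1.1)^2) = 2.49


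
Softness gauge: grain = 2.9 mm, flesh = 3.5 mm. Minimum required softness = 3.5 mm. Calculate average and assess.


Average = (2.9 + 3.5) / 2 = 3.20 mm
Minimum = 3.5 mm
Meets requirement: No


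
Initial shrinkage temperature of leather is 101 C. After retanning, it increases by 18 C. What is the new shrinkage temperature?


New Ts = 101 + 18 = 119 C


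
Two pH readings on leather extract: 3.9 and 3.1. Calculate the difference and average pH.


Difference = |3.9 - 3.1| = 0.8
Average = (3.9 + 3.1) / 2 = 3.50


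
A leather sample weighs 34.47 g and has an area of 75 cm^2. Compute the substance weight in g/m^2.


4596.0 g/m^2


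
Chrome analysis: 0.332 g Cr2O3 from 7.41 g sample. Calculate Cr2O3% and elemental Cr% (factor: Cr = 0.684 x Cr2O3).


Cr2O3 = 4.48%
Cr = 3.06%

Cr2O3% = 0.332 / 7.41 x 100 = 4.48%
Cr% = 4.48 x 0.684 = 3.06%


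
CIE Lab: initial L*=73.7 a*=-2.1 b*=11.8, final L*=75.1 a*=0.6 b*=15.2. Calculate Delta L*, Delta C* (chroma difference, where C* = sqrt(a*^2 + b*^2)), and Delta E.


Delta L* = 75.1 - 73.7 = 1.4
C1* = sqrt((-2.1)^2 + (11.8)^2) = 11.985
C2* = sqrt((0.6)^2 + (15.2)^2) = 15.212
Delta C* = 15.212 - 11.985 = 3.23
Delta E = sqrt((1.4)^2 + (2.7)^2 + (3.4)^2) = 4.56


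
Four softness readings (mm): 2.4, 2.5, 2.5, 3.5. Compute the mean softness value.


2.73 mm

Sum = 2.4 + 2.5 + 2.5 + 3.5
Mean = 10.9 / 4 = 2.73 mm


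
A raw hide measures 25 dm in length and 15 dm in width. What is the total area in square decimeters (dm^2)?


Area = length x width
Area = 25 x 15 = 375 dm^2


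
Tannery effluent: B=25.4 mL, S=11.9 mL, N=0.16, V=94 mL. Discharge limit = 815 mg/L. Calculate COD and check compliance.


COD = 183.8 mg/L
Compliant: Yes

COD = (25.4 - 11.9) x 0.16 x 8000 / 94 = 183.8 mg/L
Limit: 815 mg/L
Compliant: Yes


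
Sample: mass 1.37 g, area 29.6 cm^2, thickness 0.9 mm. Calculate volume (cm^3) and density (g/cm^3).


Thickness in cm = 0.9 / 10 = 0.09 cm
Volume = 29.6 x 0.09 = 2.664 cm^3
Density = 1.37 / 2.664 = 0.514 g/cm^3


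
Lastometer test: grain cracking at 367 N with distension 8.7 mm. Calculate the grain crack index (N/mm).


Grain crack index = force / distension
Index = 367 / 8.7 = 42.2 N/mm


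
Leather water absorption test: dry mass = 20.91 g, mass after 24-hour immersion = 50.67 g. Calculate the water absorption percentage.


Water absorbed = 50.67 - 20.91 = 29.76 g
WA% = 29.76 / 20.91 x 100 = 142.3%


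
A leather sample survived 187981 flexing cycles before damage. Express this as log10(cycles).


log10(187981) = 5.27


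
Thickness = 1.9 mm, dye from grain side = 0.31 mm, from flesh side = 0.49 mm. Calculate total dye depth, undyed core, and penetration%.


Total dyed = 0.31 + 0.49 = 0.80 mm
Undyed core = 1.9 - 0.80 = 1.10 mm
Penetration = 0.80 / 1.9 x 100 = 42.1%


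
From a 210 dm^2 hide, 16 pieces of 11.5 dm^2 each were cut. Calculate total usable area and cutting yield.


Usable area = 184.0 dm^2
Yield = 87.6%

Total usable = 16 x 11.5 = 184.0 dm^2
Yield = 184.0 / 210 x 100 = 87.6%


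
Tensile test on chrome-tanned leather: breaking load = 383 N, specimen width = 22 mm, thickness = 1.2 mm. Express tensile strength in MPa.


14.51 MPa

Cross-section = 22 x 1.2 = 26.4 mm^2
TS = 383 / 26.4 = 14.51 MPa
(1 N/mm^2 = 1 MPa)


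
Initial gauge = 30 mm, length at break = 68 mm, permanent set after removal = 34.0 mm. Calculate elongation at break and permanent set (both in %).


Elongation at break = (68 - 30) / 30 x 100 = 126.7%
Permanent set = (34.0 - 30) / 30 x 100 = 13.3%


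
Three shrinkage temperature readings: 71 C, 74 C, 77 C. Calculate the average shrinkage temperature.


74.0 C


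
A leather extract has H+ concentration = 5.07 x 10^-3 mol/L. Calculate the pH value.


pH = 2.29

pH = -log10[H+]
pH = -log10(5.07 x 10^-3) = 2.29


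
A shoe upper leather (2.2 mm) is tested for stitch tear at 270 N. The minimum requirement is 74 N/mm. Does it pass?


STS = 122.7 N/mm
Passes: Yes

STS = 270 / 2.2 = 122.7 N/mm
Minimum required: 74 N/mm
Passes: Yes


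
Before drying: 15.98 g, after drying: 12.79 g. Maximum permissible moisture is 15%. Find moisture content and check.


MC = (15.98 - 12.79) / 15.98 x 100 = 20.0%
Maximum: 15%
Acceptable: No


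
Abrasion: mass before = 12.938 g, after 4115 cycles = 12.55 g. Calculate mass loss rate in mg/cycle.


Mass loss = 12.938 - 12.55 = 0.388 g
Rate = 0.388 / 4115 x 1000 = 0.094 mg/cycle


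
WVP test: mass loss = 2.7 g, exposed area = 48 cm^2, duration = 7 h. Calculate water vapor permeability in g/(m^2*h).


80.36 g/(m^2*h)


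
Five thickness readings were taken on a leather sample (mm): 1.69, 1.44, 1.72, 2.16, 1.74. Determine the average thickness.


1.75 mm

Sum = 1.69 + 1.44 + 1.72 + 2.16 + 1.74 = 8.75
Average = 8.75 / 5 = 1.75 mm


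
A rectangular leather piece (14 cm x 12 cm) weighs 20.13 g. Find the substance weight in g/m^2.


Area = 14 x 12 = 168 cm^2
SW = 20.13 / 168 x 10000 = 1198.2 g/m^2


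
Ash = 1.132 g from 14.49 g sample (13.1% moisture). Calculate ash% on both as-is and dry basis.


As-is ash = 7.81%
Dry-basis ash = 8.99%


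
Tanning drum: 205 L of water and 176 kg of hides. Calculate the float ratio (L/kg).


Float ratio = water / hide weight
Ratio = 205 / 176 = 1.2


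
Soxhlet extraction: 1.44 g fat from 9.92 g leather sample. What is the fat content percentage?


Fat content = 1.44 / 9.92 x 100
Fat = 14.5%


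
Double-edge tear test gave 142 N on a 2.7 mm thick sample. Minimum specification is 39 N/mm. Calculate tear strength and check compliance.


Tear strength = 142 / 2.7 = 52.6 N/mm
Required minimum = 39 N/mm
Compliant: Yes


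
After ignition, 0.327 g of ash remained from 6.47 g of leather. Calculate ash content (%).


5.05%

Ash% = 0.327 / 6.47 x 100
Ash% = 5.05%


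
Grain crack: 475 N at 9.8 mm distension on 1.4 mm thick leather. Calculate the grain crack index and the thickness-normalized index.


Crack index = 475 / 9.8 = 48.5 N/mm
Normalized = 48.5 / 1.4 = 34.6 N/mm per mm


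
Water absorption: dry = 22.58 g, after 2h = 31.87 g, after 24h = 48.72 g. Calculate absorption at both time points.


2h absorption = 41.1%
24h absorption = 115.8%

WA (2h) = (31.87 - 22.58) / 22.58 x 100 = 41.1%
WA (24h) = (48.72 - 22.58) / 22.58 x 100 = 115.8%


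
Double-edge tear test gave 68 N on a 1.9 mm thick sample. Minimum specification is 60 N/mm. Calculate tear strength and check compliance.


Tear strength = 68 / 1.9 = 35.8 N/mm
Required minimum = 60 N/mm
Compliant: No


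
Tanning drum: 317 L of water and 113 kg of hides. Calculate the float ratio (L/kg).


Float ratio = water / hide weight
Ratio = 317 / 113 = 2.8


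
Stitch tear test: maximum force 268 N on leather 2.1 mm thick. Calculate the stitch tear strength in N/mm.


127.6 N/mm

Stitch tear strength = force / thickness
STS = 268 / 2.1 = 127.6 N/mm


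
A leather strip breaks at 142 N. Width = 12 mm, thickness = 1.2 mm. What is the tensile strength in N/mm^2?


9.86 N/mm^2

Cross-sectional area = 12 x 1.2 = 14.4 mm^2
Tensile strength = 142 / 14.4 = 9.86 N/mm^2


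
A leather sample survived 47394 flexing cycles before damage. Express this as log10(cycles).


log10(47394) = 4.68


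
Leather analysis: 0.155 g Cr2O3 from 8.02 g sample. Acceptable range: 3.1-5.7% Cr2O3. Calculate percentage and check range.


Cr2O3 = 1.93%
Within range: No

Cr2O3% = 0.155 / 8.02 x 100 = 1.93%
Acceptable range: 3.1 to 5.7%
Within range: No


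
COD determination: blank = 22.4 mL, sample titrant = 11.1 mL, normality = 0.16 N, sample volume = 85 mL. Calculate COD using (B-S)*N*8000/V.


COD = (22.4 - 11.1) x 0.16 x 8000 / 85
COD = 11.3 x 0.16 x 8000 / 85
COD = 170.2 mg/L


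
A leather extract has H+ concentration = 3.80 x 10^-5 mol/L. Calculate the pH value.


pH = -log10[H+]
pH = -log10(3.80 x 10^-5) = 4.42


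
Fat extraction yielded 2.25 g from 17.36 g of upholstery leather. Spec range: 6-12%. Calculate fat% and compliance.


Fat content = 13.0%
Compliant: No

Fat% = 2.25 / 17.36 x 100 = 13.0%
Spec range: 6-12%
Compliant: No


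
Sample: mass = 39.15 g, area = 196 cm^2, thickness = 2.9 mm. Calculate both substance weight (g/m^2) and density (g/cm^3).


Substance weight = 1997.4 g/m^2
Density = 0.689 g/cm^3

SW = 39.15 / 196 x 10000 = 1997.4 g/m^2
Volume = 196 x 2.9 / 10 = 56.84 cm^3
Density = 39.15 / 56.84 = 0.689 g/cm^3


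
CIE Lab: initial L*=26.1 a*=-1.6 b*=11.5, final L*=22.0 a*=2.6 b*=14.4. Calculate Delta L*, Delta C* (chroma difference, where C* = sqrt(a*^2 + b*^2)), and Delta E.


Delta L* = -4.1
Delta C* = 3.02
Delta E = 6.55


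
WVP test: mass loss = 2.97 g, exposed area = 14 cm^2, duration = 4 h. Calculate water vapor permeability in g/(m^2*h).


WVP = mass_loss / (area x time) x 10000
WVP = 2.97 / (14 x 4) x 10000
WVP = 2.97 / 56 x 10000 = 530.36 g/(m^2*h)
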